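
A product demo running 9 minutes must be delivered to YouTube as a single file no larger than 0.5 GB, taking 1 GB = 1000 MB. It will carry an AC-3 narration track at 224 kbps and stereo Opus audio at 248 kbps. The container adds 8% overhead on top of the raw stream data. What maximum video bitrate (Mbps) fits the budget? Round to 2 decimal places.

Budget: 0.5 GB = 4000.0 Mb.
Stream payload after overhead: 4000.0 / 1.08 = 3703.7 Mb.
9 min = 540 s
Total bitrate budget: 3703.7 Mb / 540 s = 6.859 Mbps.
Audio total: 224 + 248 = 472 kbps = 0.472 Mbps.
Video: 6.859 − 0.472 = 6.387 Mbps.

6.39 Mbps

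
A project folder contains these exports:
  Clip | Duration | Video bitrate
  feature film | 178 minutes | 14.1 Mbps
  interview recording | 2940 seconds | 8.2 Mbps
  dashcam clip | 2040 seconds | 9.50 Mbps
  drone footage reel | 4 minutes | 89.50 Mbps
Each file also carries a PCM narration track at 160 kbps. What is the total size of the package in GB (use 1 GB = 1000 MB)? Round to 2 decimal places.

27.26 GB

Audio: 160 kbps = 0.160 Mbps.
feature film: 14.260 Mbps × 10680 s = 152296.8 Mb
interview recording: 8.360 Mbps × 2940 s = 24578.4 Mb
dashcam clip: 9.660 Mbps × 2040 s = 19706.4 Mb
drone footage reel: 89.660 Mbps × 240 s = 21518.4 Mb
Total: 218100.0 Mb = 27262.5 MB.
= 27.26 GB.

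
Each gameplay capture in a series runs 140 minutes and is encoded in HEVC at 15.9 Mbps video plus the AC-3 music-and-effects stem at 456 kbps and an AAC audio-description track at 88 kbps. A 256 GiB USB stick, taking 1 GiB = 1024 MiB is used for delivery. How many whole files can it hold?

140 min = 8400 s
Audio total: 456 + 88 = 544 kbps = 0.544 Mbps.
Total bitrate: 16.444 Mbps.
Per item: 16.444 Mbps × 8400 s = 138,130 Mb = 17,266 MB.
Capacity: 256 GiB = 2,199,023 Mb; 15.92 items → 15 complete.

15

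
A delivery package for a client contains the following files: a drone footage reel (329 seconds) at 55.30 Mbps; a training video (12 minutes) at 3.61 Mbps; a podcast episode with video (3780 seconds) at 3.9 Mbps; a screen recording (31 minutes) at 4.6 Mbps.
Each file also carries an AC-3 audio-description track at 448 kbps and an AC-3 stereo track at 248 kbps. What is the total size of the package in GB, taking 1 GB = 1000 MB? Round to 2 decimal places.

Audio total: 448 + 248 = 696 kbps = 0.696 Mbps.
drone footage reel: 55.996 Mbps × 329 s = 18422.7 Mb
training video: 4.306 Mbps × 720 s = 3100.3 Mb
podcast episode with video: 4.596 Mbps × 3780 s = 17372.9 Mb
screen recording: 5.296 Mbps × 1860 s = 9850.6 Mb
Total: 48746.4 Mb = 6093.3 MB.
= 6.093 GB.

6.09 GB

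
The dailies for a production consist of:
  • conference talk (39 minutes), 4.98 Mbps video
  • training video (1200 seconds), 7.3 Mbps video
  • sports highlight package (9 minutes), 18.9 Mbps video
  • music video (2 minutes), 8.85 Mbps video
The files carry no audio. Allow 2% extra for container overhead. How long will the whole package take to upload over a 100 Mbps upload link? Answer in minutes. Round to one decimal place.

conference talk: 4.980 Mbps × 2340 s × 1.02 = 11886.3 Mb
training video: 7.300 Mbps × 1200 s × 1.02 = 8935.2 Mb
sports highlight package: 18.900 Mbps × 540 s × 1.02 = 10410.1 Mb
music video: 8.850 Mbps × 120 s × 1.02 = 1083.2 Mb
Total: 32314.8 Mb = 4039.4 MB.
At 100 Mbps: 32314.8 / 100 = 323 s ≈ 5.39 minutes.

5.4 minutes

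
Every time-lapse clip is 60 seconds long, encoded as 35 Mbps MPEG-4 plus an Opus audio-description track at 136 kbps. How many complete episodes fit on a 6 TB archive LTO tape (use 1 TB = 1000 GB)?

Audio: 136 kbps = 0.136 Mbps.
Total bitrate: 35.136 Mbps.
Per item: 35.136 Mbps × 60 s = 2,108 Mb = 263.5 MB.
Capacity: 6 TB = 48,000,000 Mb; 22768.67 items → 22768 complete.

22768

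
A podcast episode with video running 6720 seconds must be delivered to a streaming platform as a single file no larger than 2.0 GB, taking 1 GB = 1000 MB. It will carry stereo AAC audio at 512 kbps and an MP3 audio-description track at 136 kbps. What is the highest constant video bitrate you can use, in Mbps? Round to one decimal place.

Budget: 2.0 GB = 16000.0 Mb.
Total bitrate budget: 16000.0 Mb / 6720 s = 2.381 Mbps.
Audio total: 512 + 136 = 648 kbps = 0.648 Mbps.
Video: 2.381 − 0.648 = 1.733 Mbps.

1.7 Mbps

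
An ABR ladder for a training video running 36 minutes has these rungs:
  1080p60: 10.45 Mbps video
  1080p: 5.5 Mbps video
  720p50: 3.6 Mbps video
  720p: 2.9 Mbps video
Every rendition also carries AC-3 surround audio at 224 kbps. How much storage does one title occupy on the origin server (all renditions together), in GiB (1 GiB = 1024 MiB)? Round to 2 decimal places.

5.87 GiB

36 min = 2160 s
Audio: 224 kbps = 0.224 Mbps.
Sum of rendition bitrates: (10.45+0.224) + (5.5+0.224) + (3.6+0.224) + (2.9+0.224) = 23.346 Mbps.
× 2160 s = 50,427 Mb = 6,303 MB = 5.871 GiB.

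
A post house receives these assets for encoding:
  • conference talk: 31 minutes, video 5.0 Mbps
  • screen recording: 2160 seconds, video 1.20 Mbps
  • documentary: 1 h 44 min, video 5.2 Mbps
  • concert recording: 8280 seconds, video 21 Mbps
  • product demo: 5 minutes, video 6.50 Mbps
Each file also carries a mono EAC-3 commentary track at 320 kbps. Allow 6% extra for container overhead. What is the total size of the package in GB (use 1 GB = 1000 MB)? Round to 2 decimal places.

Audio: 320 kbps = 0.320 Mbps.
conference talk: 5.320 Mbps × 1860 s × 1.06 = 10488.9 Mb
screen recording: 1.520 Mbps × 2160 s × 1.06 = 3480.2 Mb
documentary: 5.520 Mbps × 6240 s × 1.06 = 36511.5 Mb
concert recording: 21.320 Mbps × 8280 s × 1.06 = 187121.4 Mb
product demo: 6.820 Mbps × 300 s × 1.06 = 2168.8 Mb
Total: 239770.7 Mb = 29971.3 MB.
= 29.97 GB.

29.97 GB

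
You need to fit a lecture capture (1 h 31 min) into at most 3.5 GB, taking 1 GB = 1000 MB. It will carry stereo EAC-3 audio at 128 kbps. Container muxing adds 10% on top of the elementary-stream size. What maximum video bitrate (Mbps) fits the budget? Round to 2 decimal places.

4.53 Mbps

Budget: 3.5 GB = 28000.0 Mb.
Stream payload after overhead: 28000.0 / 1.10 = 25454.5 Mb.
1 h 31 min = 91 min = 5460 s
Total bitrate budget: 25454.5 Mb / 5460 s = 4.662 Mbps.
Audio: 128 kbps = 0.128 Mbps.
Video: 4.662 − 0.128 = 4.534 Mbps.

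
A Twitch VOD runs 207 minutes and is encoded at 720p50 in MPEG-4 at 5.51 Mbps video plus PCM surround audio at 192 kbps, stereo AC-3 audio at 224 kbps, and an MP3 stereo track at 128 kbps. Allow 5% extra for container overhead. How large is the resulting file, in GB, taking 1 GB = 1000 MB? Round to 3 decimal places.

9.869 GB

207 min = 12420 s
Audio total: 192 + 224 + 128 = 544 kbps = 0.544 Mbps.
Total bitrate: 5.51 + 0.544 = 6.054 Mbps.
Stream data: 6.054 Mbps × 12420 s = 75190.7 Mb.
With 5% container overhead: ×1.05.
78,950 Mb ÷ 8 = 9,869 MB → 9.869 GB.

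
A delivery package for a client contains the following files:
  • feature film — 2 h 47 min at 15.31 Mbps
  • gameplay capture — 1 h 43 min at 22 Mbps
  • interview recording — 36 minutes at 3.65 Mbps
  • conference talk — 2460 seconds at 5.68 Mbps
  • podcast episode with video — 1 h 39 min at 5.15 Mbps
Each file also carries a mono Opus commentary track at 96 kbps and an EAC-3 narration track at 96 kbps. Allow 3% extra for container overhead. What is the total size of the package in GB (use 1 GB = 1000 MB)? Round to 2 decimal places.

44.67 GB

Audio total: 96 + 96 = 192 kbps = 0.192 Mbps.
feature film: 15.502 Mbps × 10020 s × 1.03 = 159989.9 Mb
gameplay capture: 22.192 Mbps × 6180 s × 1.03 = 141261.0 Mb
interview recording: 3.842 Mbps × 2160 s × 1.03 = 8547.7 Mb
conference talk: 5.872 Mbps × 2460 s × 1.03 = 14878.5 Mb
podcast episode with video: 5.342 Mbps × 5940 s × 1.03 = 32683.4 Mb
Total: 357360.5 Mb = 44670.1 MB.
= 44.67 GB.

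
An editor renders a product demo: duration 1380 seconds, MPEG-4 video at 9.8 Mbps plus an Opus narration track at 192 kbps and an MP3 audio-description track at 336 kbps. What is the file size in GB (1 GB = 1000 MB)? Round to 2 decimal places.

1.78 GB

Audio total: 192 + 336 = 528 kbps = 0.528 Mbps.
Total bitrate: 9.8 + 0.528 = 10.328 Mbps.
Stream data: 10.328 Mbps × 1380 s = 14252.6 Mb.
14,253 Mb ÷ 8 = 1,782 MB → 1.782 GB.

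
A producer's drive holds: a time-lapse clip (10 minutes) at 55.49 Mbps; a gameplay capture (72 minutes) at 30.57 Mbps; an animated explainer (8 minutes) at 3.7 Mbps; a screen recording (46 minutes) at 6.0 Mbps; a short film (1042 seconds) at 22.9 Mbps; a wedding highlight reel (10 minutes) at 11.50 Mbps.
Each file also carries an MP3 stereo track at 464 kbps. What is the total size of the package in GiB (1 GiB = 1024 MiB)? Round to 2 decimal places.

Audio: 464 kbps = 0.464 Mbps.
time-lapse clip: 55.954 Mbps × 600 s = 33572.4 Mb
gameplay capture: 31.034 Mbps × 4320 s = 134066.9 Mb
animated explainer: 4.164 Mbps × 480 s = 1998.7 Mb
screen recording: 6.464 Mbps × 2760 s = 17840.6 Mb
short film: 23.364 Mbps × 1042 s = 24345.3 Mb
wedding highlight reel: 11.964 Mbps × 600 s = 7178.4 Mb
Total: 219002.3 Mb = 27375.3 MB.
= 25.50 GiB.

25.50 GiB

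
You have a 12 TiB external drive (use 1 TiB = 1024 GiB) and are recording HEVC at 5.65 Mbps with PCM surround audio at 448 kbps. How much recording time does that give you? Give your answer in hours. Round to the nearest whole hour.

Audio: 448 kbps = 0.448 Mbps.
Total bitrate: 5.65 + 0.448 = 6.098 Mbps.
Capacity: 12 TiB = 105,553,116 Mb.
Recording time: 105,553,116 / 6.098 = 17,309,465 s ≈ 4,808 hours.

4808 hours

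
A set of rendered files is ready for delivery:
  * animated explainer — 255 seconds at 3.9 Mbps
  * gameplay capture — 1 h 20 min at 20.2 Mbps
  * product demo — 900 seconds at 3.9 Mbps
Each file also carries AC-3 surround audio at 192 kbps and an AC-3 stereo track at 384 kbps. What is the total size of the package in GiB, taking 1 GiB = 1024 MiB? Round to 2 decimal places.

12.21 GiB

Audio total: 192 + 384 = 576 kbps = 0.576 Mbps.
animated explainer: 4.476 Mbps × 255 s = 1141.4 Mb
gameplay capture: 20.776 Mbps × 4800 s = 99724.8 Mb
product demo: 4.476 Mbps × 900 s = 4028.4 Mb
Total: 104894.6 Mb = 13111.8 MB.
= 12.21 GiB.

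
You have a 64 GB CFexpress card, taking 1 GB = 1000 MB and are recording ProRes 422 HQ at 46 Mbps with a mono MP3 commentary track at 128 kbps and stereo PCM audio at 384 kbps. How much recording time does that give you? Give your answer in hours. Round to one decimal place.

3.1 hours

Audio total: 128 + 384 = 512 kbps = 0.512 Mbps.
Total bitrate: 46 + 0.512 = 46.512 Mbps.
Capacity: 64 GB = 512,000 Mb.
Recording time: 512,000 / 46.512 = 11,008 s ≈ 3.06 hours.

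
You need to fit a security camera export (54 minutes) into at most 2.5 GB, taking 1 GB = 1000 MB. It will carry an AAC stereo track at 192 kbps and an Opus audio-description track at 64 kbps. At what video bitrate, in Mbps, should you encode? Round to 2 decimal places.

5.92 Mbps

Budget: 2.5 GB = 20000.0 Mb.
54 min = 3240 s
Total bitrate budget: 20000.0 Mb / 3240 s = 6.173 Mbps.
Audio total: 192 + 64 = 256 kbps = 0.256 Mbps.
Video: 6.173 − 0.256 = 5.917 Mbps.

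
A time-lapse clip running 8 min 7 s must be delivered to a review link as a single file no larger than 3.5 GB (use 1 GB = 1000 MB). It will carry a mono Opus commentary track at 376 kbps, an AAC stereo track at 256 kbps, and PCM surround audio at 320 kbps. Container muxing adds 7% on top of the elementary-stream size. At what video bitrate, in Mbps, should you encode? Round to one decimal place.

Budget: 3.5 GB = 28000.0 Mb.
Stream payload after overhead: 28000.0 / 1.07 = 26168.2 Mb.
8 min 7 s = 487 s
Total bitrate budget: 26168.2 Mb / 487 s = 53.734 Mbps.
Audio total: 376 + 256 + 320 = 952 kbps = 0.952 Mbps.
Video: 53.734 − 0.952 = 52.782 Mbps.

52.8 Mbps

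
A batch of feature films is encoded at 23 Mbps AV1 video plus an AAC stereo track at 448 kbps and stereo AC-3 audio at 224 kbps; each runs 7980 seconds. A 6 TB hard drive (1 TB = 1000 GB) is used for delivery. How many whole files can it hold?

Audio total: 448 + 224 = 672 kbps = 0.672 Mbps.
Total bitrate: 23.672 Mbps.
Per item: 23.672 Mbps × 7980 s = 188,903 Mb = 23,613 MB.
Capacity: 6 TB = 48,000,000 Mb; 254.10 items → 254 complete.

254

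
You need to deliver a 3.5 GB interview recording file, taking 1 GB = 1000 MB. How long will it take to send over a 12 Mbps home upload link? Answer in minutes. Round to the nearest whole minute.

39 minutes

File: 3.5 GB = 28000.0 Mb.
At 12 Mbps: 28000.0 / 12 = 2333.3 s ≈ 38.9 minutes.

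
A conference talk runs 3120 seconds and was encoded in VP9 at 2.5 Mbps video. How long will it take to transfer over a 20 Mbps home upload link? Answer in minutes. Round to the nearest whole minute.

7 minutes

File: 2.500 Mbps × 3120 s = 7800.0 Mb.
At 20 Mbps: 7800.0 / 20 = 390.0 s ≈ 6.5 minutes.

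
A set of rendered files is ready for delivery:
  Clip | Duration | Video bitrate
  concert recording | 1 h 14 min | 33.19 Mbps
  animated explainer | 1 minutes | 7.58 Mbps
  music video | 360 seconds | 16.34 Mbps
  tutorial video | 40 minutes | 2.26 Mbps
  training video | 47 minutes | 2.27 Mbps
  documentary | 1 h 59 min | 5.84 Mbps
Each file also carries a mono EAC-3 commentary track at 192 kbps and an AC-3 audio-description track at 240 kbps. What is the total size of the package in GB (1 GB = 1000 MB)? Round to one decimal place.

Audio total: 192 + 240 = 432 kbps = 0.432 Mbps.
concert recording: 33.622 Mbps × 4440 s = 149281.7 Mb
animated explainer: 8.012 Mbps × 60 s = 480.7 Mb
music video: 16.772 Mbps × 360 s = 6037.9 Mb
tutorial video: 2.692 Mbps × 2400 s = 6460.8 Mb
training video: 2.702 Mbps × 2820 s = 7619.6 Mb
documentary: 6.272 Mbps × 7140 s = 44782.1 Mb
Total: 214662.8 Mb = 26832.9 MB.
= 26.83 GB.

26.8 GB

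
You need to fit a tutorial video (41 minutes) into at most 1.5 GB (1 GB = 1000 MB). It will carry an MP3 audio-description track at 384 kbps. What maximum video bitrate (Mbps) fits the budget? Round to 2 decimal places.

4.49 Mbps

Budget: 1.5 GB = 12000.0 Mb.
41 min = 2460 s
Total bitrate budget: 12000.0 Mb / 2460 s = 4.878 Mbps.
Audio: 384 kbps = 0.384 Mbps.
Video: 4.878 − 0.384 = 4.494 Mbps.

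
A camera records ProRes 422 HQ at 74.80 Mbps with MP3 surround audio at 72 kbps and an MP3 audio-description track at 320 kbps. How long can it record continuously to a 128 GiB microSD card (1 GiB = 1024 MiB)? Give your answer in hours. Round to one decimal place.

Audio total: 72 + 320 = 392 kbps = 0.392 Mbps.
Total bitrate: 74.80 + 0.392 = 75.192 Mbps.
Capacity: 128 GiB = 1,099,512 Mb.
Recording time: 1,099,512 / 75.192 = 14,623 s ≈ 4.06 hours.

4.1 hours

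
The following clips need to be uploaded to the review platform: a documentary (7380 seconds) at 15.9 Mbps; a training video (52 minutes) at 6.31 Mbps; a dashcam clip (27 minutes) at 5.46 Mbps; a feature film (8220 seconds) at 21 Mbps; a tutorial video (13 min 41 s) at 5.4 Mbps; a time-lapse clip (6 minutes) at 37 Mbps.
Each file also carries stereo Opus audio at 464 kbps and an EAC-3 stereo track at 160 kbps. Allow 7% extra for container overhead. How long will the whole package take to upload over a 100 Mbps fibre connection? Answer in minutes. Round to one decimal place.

Audio total: 464 + 160 = 624 kbps = 0.624 Mbps.
documentary: 16.524 Mbps × 7380 s × 1.07 = 130483.4 Mb
training video: 6.934 Mbps × 3120 s × 1.07 = 23148.5 Mb
dashcam clip: 6.084 Mbps × 1620 s × 1.07 = 10546.0 Mb
feature film: 21.624 Mbps × 8220 s × 1.07 = 190191.7 Mb
tutorial video: 6.024 Mbps × 821 s × 1.07 = 5291.9 Mb
time-lapse clip: 37.624 Mbps × 360 s × 1.07 = 14492.8 Mb
Total: 374154.3 Mb = 46769.3 MB.
At 100 Mbps: 374154.3 / 100 = 3742 s ≈ 62.4 minutes.

62.4 minutes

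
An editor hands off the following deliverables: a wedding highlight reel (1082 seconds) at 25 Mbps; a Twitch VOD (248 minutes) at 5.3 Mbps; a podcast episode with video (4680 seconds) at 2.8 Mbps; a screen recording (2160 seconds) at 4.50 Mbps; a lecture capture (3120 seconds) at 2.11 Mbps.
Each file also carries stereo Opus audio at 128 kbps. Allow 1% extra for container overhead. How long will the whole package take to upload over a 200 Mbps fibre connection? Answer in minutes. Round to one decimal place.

11.7 minutes

Audio: 128 kbps = 0.128 Mbps.
wedding highlight reel: 25.128 Mbps × 1082 s × 1.01 = 27460.4 Mb
Twitch VOD: 5.428 Mbps × 14880 s × 1.01 = 81576.3 Mb
podcast episode with video: 2.928 Mbps × 4680 s × 1.01 = 13840.1 Mb
screen recording: 4.628 Mbps × 2160 s × 1.01 = 10096.4 Mb
lecture capture: 2.238 Mbps × 3120 s × 1.01 = 7052.4 Mb
Total: 140025.6 Mb = 17503.2 MB.
At 200 Mbps: 140025.6 / 200 = 700 s ≈ 11.7 minutes.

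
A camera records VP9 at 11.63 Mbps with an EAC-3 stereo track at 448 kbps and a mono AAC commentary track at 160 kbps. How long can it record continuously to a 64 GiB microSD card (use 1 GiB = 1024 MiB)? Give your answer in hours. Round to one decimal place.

12.5 hours

Audio total: 448 + 160 = 608 kbps = 0.608 Mbps.
Total bitrate: 11.63 + 0.608 = 12.238 Mbps.
Capacity: 64 GiB = 549,756 Mb.
Recording time: 549,756 / 12.238 = 44,922 s ≈ 12.5 hours.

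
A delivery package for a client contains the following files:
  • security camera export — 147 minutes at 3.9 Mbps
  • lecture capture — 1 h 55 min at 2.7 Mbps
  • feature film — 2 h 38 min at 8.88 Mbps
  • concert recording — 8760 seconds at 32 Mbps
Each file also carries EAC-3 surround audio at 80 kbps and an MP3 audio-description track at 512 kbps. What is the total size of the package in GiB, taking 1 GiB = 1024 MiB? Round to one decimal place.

Audio total: 80 + 512 = 592 kbps = 0.592 Mbps.
security camera export: 4.492 Mbps × 8820 s = 39619.4 Mb
lecture capture: 3.292 Mbps × 6900 s = 22714.8 Mb
feature film: 9.472 Mbps × 9480 s = 89794.6 Mb
concert recording: 32.592 Mbps × 8760 s = 285505.9 Mb
Total: 437634.7 Mb = 54704.3 MB.
= 50.95 GiB.

50.9 GiB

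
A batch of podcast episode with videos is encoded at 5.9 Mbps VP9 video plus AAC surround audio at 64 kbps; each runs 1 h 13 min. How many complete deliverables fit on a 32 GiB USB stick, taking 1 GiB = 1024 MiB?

1 h 13 min = 73 min = 4380 s
Audio: 64 kbps = 0.064 Mbps.
Total bitrate: 5.964 Mbps.
Per item: 5.964 Mbps × 4380 s = 26,122 Mb = 3,265 MB.
Capacity: 32 GiB = 274,878 Mb; 10.52 items → 10 complete.

10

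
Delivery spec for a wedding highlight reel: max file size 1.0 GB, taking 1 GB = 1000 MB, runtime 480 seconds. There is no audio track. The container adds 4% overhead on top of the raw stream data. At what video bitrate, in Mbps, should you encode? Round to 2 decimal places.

16.03 Mbps

Budget: 1.0 GB = 8000.0 Mb.
Stream payload after overhead: 8000.0 / 1.04 = 7692.3 Mb.
Total bitrate budget: 7692.3 Mb / 480 s = 16.026 Mbps.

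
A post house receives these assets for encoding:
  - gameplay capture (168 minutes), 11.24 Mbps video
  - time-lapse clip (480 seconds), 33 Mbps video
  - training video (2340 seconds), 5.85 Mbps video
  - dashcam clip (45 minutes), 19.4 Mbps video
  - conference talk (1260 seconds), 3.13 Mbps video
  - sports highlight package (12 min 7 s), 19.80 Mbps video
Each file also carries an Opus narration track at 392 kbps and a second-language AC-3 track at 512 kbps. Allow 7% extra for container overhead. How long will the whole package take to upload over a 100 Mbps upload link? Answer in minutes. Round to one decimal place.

40.9 minutes

Audio total: 392 + 512 = 904 kbps = 0.904 Mbps.
gameplay capture: 12.144 Mbps × 10080 s × 1.07 = 130980.3 Mb
time-lapse clip: 33.904 Mbps × 480 s × 1.07 = 17413.1 Mb
training video: 6.754 Mbps × 2340 s × 1.07 = 16910.7 Mb
dashcam clip: 20.304 Mbps × 2700 s × 1.07 = 58658.3 Mb
conference talk: 4.034 Mbps × 1260 s × 1.07 = 5438.6 Mb
sports highlight package: 20.704 Mbps × 727 s × 1.07 = 16105.4 Mb
Total: 245506.4 Mb = 30688.3 MB.
At 100 Mbps: 245506.4 / 100 = 2455 s ≈ 40.9 minutes.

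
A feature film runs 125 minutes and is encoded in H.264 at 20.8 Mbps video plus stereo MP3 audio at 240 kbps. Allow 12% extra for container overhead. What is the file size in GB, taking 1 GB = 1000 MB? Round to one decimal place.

22.1 GB

125 min = 7500 s
Audio: 240 kbps = 0.240 Mbps.
Total bitrate: 20.8 + 0.240 = 21.040 Mbps.
Stream data: 21.040 Mbps × 7500 s = 157800.0 Mb.
With 12% container overhead: ×1.12.
176,736 Mb ÷ 8 = 22,092 MB → 22.09 GB.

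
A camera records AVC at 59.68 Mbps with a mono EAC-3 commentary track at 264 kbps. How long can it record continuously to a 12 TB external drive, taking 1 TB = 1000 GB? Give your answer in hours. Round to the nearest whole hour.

Audio: 264 kbps = 0.264 Mbps.
Total bitrate: 59.68 + 0.264 = 59.944 Mbps.
Capacity: 12 TB = 96,000,000 Mb.
Recording time: 96,000,000 / 59.944 = 1,601,495 s ≈ 445 hours.

445 hours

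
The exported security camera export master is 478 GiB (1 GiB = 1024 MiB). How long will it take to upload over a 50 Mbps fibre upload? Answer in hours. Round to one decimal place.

22.8 hours

File: 478 GiB = 4105988.7 Mb.
At 50 Mbps: 4105988.7 / 50 = 82119.8 s ≈ 22.8 hours.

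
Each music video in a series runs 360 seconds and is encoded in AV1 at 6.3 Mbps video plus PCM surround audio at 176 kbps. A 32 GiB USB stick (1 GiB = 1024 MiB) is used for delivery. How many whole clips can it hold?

Audio: 176 kbps = 0.176 Mbps.
Total bitrate: 6.476 Mbps.
Per item: 6.476 Mbps × 360 s = 2,331 Mb = 291.4 MB.
Capacity: 32 GiB = 274,878 Mb; 117.90 items → 117 complete.

117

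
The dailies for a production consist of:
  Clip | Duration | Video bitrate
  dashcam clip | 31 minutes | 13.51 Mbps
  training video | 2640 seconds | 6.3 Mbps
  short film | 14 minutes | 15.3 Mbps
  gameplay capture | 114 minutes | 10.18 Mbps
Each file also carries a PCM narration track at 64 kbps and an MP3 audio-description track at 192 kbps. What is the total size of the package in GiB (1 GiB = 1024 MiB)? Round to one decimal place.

Audio total: 64 + 192 = 256 kbps = 0.256 Mbps.
dashcam clip: 13.766 Mbps × 1860 s = 25604.8 Mb
training video: 6.556 Mbps × 2640 s = 17307.8 Mb
short film: 15.556 Mbps × 840 s = 13067.0 Mb
gameplay capture: 10.436 Mbps × 6840 s = 71382.2 Mb
Total: 127361.9 Mb = 15920.2 MB.
= 14.83 GiB.

14.8 GiB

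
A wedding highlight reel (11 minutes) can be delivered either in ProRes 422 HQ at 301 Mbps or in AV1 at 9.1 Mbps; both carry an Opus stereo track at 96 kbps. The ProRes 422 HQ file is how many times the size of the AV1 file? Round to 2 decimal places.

11 min = 660 s
Audio: 96 kbps = 0.096 Mbps.
ProRes 422 HQ: 301.096 Mbps × 660 s = 198723.4 Mb = 23.134 GiB.
AV1: 9.196 Mbps × 660 s = 6069.4 Mb = 0.707 GiB.
Ratio: 23.134 / 0.707 = 32.742.

32.74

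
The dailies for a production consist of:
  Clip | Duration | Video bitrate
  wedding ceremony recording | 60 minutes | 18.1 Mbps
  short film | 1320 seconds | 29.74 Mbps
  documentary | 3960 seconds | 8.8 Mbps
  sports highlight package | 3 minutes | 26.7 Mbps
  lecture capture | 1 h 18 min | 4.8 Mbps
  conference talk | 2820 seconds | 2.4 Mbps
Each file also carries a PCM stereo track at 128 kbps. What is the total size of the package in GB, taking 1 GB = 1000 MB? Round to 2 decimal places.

21.93 GB

Audio: 128 kbps = 0.128 Mbps.
wedding ceremony recording: 18.228 Mbps × 3600 s = 65620.8 Mb
short film: 29.868 Mbps × 1320 s = 39425.8 Mb
documentary: 8.928 Mbps × 3960 s = 35354.9 Mb
sports highlight package: 26.828 Mbps × 180 s = 4829.0 Mb
lecture capture: 4.928 Mbps × 4680 s = 23063.0 Mb
conference talk: 2.528 Mbps × 2820 s = 7129.0 Mb
Total: 175422.5 Mb = 21927.8 MB.
= 21.93 GB.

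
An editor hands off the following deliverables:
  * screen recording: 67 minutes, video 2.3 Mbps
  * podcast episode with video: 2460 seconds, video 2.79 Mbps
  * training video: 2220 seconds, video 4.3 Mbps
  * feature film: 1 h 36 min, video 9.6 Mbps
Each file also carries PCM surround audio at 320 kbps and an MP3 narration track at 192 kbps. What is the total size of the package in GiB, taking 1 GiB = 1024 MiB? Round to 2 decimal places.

10.29 GiB

Audio total: 320 + 192 = 512 kbps = 0.512 Mbps.
screen recording: 2.812 Mbps × 4020 s = 11304.2 Mb
podcast episode with video: 3.302 Mbps × 2460 s = 8122.9 Mb
training video: 4.812 Mbps × 2220 s = 10682.6 Mb
feature film: 10.112 Mbps × 5760 s = 58245.1 Mb
Total: 88354.9 Mb = 11044.4 MB.
= 10.29 GiB.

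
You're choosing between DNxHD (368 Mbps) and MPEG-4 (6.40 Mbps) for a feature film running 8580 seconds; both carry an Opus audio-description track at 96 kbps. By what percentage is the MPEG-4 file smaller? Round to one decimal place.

98.2%

Audio: 96 kbps = 0.096 Mbps.
DNxHD: 368.096 Mbps × 8580 s = 3158263.7 Mb = 367.670 GiB.
MPEG-4: 6.496 Mbps × 8580 s = 55735.7 Mb = 6.488 GiB.
Reduction: (1 − 6.488/367.670) × 100 = 98.24%.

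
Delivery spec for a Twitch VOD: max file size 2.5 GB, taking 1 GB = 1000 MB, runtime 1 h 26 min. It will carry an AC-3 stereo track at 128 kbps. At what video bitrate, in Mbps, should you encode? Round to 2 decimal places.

Budget: 2.5 GB = 20000.0 Mb.
1 h 26 min = 86 min = 5160 s
Total bitrate budget: 20000.0 Mb / 5160 s = 3.876 Mbps.
Audio: 128 kbps = 0.128 Mbps.
Video: 3.876 − 0.128 = 3.748 Mbps.

3.75 Mbps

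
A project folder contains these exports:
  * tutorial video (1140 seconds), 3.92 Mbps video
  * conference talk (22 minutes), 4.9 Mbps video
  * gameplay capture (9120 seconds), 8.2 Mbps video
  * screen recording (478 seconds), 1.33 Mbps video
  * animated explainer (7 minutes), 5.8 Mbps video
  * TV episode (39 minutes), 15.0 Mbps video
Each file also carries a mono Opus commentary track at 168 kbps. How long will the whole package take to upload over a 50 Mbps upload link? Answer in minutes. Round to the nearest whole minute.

42 minutes

Audio: 168 kbps = 0.168 Mbps.
tutorial video: 4.088 Mbps × 1140 s = 4660.3 Mb
conference talk: 5.068 Mbps × 1320 s = 6689.8 Mb
gameplay capture: 8.368 Mbps × 9120 s = 76316.2 Mb
screen recording: 1.498 Mbps × 478 s = 716.0 Mb
animated explainer: 5.968 Mbps × 420 s = 2506.6 Mb
TV episode: 15.168 Mbps × 2340 s = 35493.1 Mb
Total: 126382.0 Mb = 15797.7 MB.
At 50 Mbps: 126382.0 / 50 = 2528 s ≈ 42.1 minutes.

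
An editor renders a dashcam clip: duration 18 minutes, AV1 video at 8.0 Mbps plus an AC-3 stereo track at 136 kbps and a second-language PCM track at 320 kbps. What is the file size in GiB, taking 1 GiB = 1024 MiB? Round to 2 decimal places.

18 min = 1080 s
Audio total: 136 + 320 = 456 kbps = 0.456 Mbps.
Total bitrate: 8.0 + 0.456 = 8.456 Mbps.
Stream data: 8.456 Mbps × 1080 s = 9132.5 Mb.
9,132 Mb = 1,141,560,000 bytes ÷ 1,073,741,824 = 1.063 GiB.

1.06 GiB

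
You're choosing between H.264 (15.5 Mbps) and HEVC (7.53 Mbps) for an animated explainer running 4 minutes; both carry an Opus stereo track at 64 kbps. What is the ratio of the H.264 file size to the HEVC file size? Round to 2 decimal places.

2.05

4 min = 240 s
Audio: 64 kbps = 0.064 Mbps.
H.264: 15.564 Mbps × 240 s = 3735.4 Mb = 466.920 MB.
HEVC: 7.594 Mbps × 240 s = 1822.6 Mb = 227.820 MB.
Ratio: 466.920 / 227.820 = 2.050.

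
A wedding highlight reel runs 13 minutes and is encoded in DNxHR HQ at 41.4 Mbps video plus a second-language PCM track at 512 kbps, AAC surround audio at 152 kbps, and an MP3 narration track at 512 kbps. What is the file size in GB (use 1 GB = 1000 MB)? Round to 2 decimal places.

13 min = 780 s
Audio total: 512 + 152 + 512 = 1176 kbps = 1.176 Mbps.
Total bitrate: 41.4 + 1.176 = 42.576 Mbps.
Stream data: 42.576 Mbps × 780 s = 33209.3 Mb.
33,209 Mb ÷ 8 = 4,151 MB → 4.151 GB.

4.15 GB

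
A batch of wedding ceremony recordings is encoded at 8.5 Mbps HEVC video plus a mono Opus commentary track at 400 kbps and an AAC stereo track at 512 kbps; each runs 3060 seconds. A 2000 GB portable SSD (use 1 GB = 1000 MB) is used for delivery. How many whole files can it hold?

Audio total: 400 + 512 = 912 kbps = 0.912 Mbps.
Total bitrate: 9.412 Mbps.
Per item: 9.412 Mbps × 3060 s = 28,801 Mb = 3,600 MB.
Capacity: 2000 GB = 16,000,000 Mb; 555.54 items → 555 complete.

555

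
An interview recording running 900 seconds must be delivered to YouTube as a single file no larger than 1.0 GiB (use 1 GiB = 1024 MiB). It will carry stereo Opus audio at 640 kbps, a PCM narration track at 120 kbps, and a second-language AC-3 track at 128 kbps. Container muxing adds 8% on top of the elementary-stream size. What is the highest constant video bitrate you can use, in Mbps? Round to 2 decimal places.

Budget: 1.0 GiB = 8589.9 Mb.
Stream payload after overhead: 8589.9 / 1.08 = 7953.6 Mb.
Total bitrate budget: 7953.6 Mb / 900 s = 8.837 Mbps.
Audio total: 640 + 120 + 128 = 888 kbps = 0.888 Mbps.
Video: 8.837 − 0.888 = 7.949 Mbps.

7.95 Mbps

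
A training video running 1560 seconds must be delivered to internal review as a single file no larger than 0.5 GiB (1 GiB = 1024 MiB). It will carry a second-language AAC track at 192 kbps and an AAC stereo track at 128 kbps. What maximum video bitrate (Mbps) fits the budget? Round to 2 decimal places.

2.43 Mbps

Budget: 0.5 GiB = 4295.0 Mb.
Total bitrate budget: 4295.0 Mb / 1560 s = 2.753 Mbps.
Audio total: 192 + 128 = 320 kbps = 0.320 Mbps.
Video: 2.753 − 0.320 = 2.433 Mbps.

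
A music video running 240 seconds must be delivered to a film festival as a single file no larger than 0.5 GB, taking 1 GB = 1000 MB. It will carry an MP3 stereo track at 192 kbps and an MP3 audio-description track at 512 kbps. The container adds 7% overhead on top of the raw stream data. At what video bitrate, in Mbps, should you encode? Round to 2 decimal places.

Budget: 0.5 GB = 4000.0 Mb.
Stream payload after overhead: 4000.0 / 1.07 = 3738.3 Mb.
Total bitrate budget: 3738.3 Mb / 240 s = 15.576 Mbps.
Audio total: 192 + 512 = 704 kbps = 0.704 Mbps.
Video: 15.576 − 0.704 = 14.872 Mbps.

14.87 Mbps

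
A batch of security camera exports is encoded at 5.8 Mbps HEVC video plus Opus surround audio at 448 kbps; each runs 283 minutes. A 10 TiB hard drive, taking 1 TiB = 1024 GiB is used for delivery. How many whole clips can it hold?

283 min = 16980 s
Audio: 448 kbps = 0.448 Mbps.
Total bitrate: 6.248 Mbps.
Per item: 6.248 Mbps × 16980 s = 106,091 Mb = 13,261 MB.
Capacity: 10 TiB = 87,960,930 Mb; 829.11 items → 829 complete.

829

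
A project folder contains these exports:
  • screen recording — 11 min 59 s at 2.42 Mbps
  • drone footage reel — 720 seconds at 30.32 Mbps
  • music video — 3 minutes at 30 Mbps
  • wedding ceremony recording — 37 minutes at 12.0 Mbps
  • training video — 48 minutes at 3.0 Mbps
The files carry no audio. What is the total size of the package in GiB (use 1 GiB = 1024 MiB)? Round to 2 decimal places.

screen recording: 2.420 Mbps × 719 s = 1740.0 Mb
drone footage reel: 30.320 Mbps × 720 s = 21830.4 Mb
music video: 30.000 Mbps × 180 s = 5400.0 Mb
wedding ceremony recording: 12.000 Mbps × 2220 s = 26640.0 Mb
training video: 3.000 Mbps × 2880 s = 8640.0 Mb
Total: 64250.4 Mb = 8031.3 MB.
= 7.480 GiB.

7.48 GiB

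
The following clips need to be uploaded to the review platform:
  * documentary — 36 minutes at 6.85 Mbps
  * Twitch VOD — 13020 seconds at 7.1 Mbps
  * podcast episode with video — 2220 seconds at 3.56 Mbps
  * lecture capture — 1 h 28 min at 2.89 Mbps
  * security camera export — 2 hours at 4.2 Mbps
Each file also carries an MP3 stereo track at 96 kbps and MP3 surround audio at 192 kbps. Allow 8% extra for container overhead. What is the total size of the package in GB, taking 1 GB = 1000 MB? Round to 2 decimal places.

22.85 GB

Audio total: 96 + 192 = 288 kbps = 0.288 Mbps.
documentary: 7.138 Mbps × 2160 s × 1.08 = 16651.5 Mb
Twitch VOD: 7.388 Mbps × 13020 s × 1.08 = 103887.1 Mb
podcast episode with video: 3.848 Mbps × 2220 s × 1.08 = 9226.0 Mb
lecture capture: 3.178 Mbps × 5280 s × 1.08 = 18122.2 Mb
security camera export: 4.488 Mbps × 7200 s × 1.08 = 34898.7 Mb
Total: 182785.5 Mb = 22848.2 MB.
= 22.85 GB.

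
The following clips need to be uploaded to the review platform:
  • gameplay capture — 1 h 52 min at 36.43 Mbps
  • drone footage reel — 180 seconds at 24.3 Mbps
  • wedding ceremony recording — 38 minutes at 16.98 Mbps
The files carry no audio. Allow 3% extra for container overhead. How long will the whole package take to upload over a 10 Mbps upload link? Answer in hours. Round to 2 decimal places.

gameplay capture: 36.430 Mbps × 6720 s × 1.03 = 252153.9 Mb
drone footage reel: 24.300 Mbps × 180 s × 1.03 = 4505.2 Mb
wedding ceremony recording: 16.980 Mbps × 2280 s × 1.03 = 39875.8 Mb
Total: 296534.9 Mb = 37066.9 MB.
At 10 Mbps: 296534.9 / 10 = 29653 s ≈ 8.24 hours.

8.24 hours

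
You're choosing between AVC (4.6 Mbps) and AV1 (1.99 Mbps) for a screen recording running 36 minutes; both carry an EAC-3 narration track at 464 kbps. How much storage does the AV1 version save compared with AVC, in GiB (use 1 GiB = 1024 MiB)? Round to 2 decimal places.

36 min = 2160 s
Audio: 464 kbps = 0.464 Mbps.
AVC: 5.064 Mbps × 2160 s = 10938.2 Mb = 1.273 GiB.
AV1: 2.454 Mbps × 2160 s = 5300.6 Mb = 0.617 GiB.
Saving: 1.273 − 0.617 = 0.656 GiB.

0.66 GiB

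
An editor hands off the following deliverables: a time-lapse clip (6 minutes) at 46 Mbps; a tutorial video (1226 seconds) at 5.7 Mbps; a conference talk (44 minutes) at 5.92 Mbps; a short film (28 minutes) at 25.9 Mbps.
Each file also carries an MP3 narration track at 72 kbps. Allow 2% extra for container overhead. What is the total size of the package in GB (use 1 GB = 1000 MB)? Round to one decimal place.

10.6 GB

Audio: 72 kbps = 0.072 Mbps.
time-lapse clip: 46.072 Mbps × 360 s × 1.02 = 16917.6 Mb
tutorial video: 5.772 Mbps × 1226 s × 1.02 = 7218.0 Mb
conference talk: 5.992 Mbps × 2640 s × 1.02 = 16135.3 Mb
short film: 25.972 Mbps × 1680 s × 1.02 = 44505.6 Mb
Total: 84776.5 Mb = 10597.1 MB.
= 10.60 GB.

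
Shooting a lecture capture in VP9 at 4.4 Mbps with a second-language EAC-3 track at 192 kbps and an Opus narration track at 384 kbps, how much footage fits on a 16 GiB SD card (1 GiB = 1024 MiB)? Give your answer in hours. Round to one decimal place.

7.7 hours

Audio total: 192 + 384 = 576 kbps = 0.576 Mbps.
Total bitrate: 4.4 + 0.576 = 4.976 Mbps.
Capacity: 16 GiB = 137,439 Mb.
Recording time: 137,439 / 4.976 = 27,620 s ≈ 7.67 hours.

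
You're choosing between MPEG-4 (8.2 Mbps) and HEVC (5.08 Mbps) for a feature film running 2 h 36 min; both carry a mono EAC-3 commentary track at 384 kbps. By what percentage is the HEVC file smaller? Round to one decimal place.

36.3%

2 h 36 min = 156 min = 9360 s
Audio: 384 kbps = 0.384 Mbps.
MPEG-4: 8.584 Mbps × 9360 s = 80346.2 Mb = 10.043 GB.
HEVC: 5.464 Mbps × 9360 s = 51143.0 Mb = 6.393 GB.
Reduction: (1 − 6.393/10.043) × 100 = 36.35%.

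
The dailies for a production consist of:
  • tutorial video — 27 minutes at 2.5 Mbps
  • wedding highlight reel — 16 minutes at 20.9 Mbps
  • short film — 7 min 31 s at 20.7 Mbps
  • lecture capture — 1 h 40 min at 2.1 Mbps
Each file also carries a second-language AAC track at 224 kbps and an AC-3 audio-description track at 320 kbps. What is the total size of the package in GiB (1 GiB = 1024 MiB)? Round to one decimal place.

Audio total: 224 + 320 = 544 kbps = 0.544 Mbps.
tutorial video: 3.044 Mbps × 1620 s = 4931.3 Mb
wedding highlight reel: 21.444 Mbps × 960 s = 20586.2 Mb
short film: 21.244 Mbps × 451 s = 9581.0 Mb
lecture capture: 2.644 Mbps × 6000 s = 15864.0 Mb
Total: 50962.6 Mb = 6370.3 MB.
= 5.933 GiB.

5.9 GiB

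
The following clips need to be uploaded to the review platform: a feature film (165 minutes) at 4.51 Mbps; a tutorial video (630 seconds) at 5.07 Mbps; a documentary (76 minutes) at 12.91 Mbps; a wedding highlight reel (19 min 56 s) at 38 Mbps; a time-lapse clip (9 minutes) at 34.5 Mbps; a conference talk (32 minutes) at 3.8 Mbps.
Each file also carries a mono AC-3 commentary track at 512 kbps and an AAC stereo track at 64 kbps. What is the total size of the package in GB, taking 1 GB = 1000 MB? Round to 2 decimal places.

23.61 GB

Audio total: 512 + 64 = 576 kbps = 0.576 Mbps.
feature film: 5.086 Mbps × 9900 s = 50351.4 Mb
tutorial video: 5.646 Mbps × 630 s = 3557.0 Mb
documentary: 13.486 Mbps × 4560 s = 61496.2 Mb
wedding highlight reel: 38.576 Mbps × 1196 s = 46136.9 Mb
time-lapse clip: 35.076 Mbps × 540 s = 18941.0 Mb
conference talk: 4.376 Mbps × 1920 s = 8401.9 Mb
Total: 188884.4 Mb = 23610.5 MB.
= 23.61 GB.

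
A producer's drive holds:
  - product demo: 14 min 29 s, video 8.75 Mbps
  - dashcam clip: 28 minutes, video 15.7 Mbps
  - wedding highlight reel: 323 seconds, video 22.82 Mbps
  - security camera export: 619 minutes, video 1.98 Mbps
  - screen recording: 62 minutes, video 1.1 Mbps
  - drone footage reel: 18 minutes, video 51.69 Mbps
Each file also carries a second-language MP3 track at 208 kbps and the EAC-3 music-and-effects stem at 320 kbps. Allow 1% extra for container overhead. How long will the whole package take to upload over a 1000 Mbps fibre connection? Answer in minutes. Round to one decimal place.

Audio total: 208 + 320 = 528 kbps = 0.528 Mbps.
product demo: 9.278 Mbps × 869 s × 1.01 = 8143.2 Mb
dashcam clip: 16.228 Mbps × 1680 s × 1.01 = 27535.7 Mb
wedding highlight reel: 23.348 Mbps × 323 s × 1.01 = 7616.8 Mb
security camera export: 2.508 Mbps × 37140 s × 1.01 = 94078.6 Mb
screen recording: 1.628 Mbps × 3720 s × 1.01 = 6116.7 Mb
drone footage reel: 52.218 Mbps × 1080 s × 1.01 = 56959.4 Mb
Total: 200450.4 Mb = 25056.3 MB.
At 1000 Mbps: 200450.4 / 1000 = 200 s ≈ 3.34 minutes.

3.3 minutes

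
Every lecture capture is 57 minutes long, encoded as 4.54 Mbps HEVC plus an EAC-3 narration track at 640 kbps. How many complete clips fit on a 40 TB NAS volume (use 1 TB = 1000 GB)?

18063

57 min = 3420 s
Audio: 640 kbps = 0.640 Mbps.
Total bitrate: 5.180 Mbps.
Per item: 5.180 Mbps × 3420 s = 17,716 Mb = 2,214 MB.
Capacity: 40 TB = 320,000,000 Mb; 18063.18 items → 18063 complete.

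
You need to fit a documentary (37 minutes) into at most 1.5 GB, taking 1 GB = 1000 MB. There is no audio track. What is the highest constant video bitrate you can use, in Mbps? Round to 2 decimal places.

5.41 Mbps

Budget: 1.5 GB = 12000.0 Mb.
37 min = 2220 s
Total bitrate budget: 12000.0 Mb / 2220 s = 5.405 Mbps.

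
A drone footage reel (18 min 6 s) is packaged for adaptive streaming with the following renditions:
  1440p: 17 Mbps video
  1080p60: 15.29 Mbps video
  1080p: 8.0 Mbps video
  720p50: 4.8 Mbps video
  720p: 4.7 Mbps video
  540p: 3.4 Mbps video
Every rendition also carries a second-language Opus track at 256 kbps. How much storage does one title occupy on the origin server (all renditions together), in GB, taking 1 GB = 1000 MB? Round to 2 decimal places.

18 min 6 s = 1086 s
Audio: 256 kbps = 0.256 Mbps.
Sum of rendition bitrates: (17+0.256) + (15.29+0.256) + (8.0+0.256) + (4.8+0.256) + (4.7+0.256) + (3.4+0.256) = 54.726 Mbps.
× 1086 s = 59,432 Mb = 7,429 MB = 7.429 GB.

7.43 GB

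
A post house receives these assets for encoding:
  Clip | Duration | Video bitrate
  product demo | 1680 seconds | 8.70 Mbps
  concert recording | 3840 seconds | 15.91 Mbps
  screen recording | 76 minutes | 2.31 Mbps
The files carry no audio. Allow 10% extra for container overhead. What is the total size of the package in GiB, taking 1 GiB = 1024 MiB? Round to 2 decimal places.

product demo: 8.700 Mbps × 1680 s × 1.10 = 16077.6 Mb
concert recording: 15.910 Mbps × 3840 s × 1.10 = 67203.8 Mb
screen recording: 2.310 Mbps × 4560 s × 1.10 = 11587.0 Mb
Total: 94868.4 Mb = 11858.5 MB.
= 11.04 GiB.

11.04 GiB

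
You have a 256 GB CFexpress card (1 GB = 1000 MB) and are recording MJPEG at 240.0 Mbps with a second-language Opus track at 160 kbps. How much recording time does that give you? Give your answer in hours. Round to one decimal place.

2.4 hours

Audio: 160 kbps = 0.160 Mbps.
Total bitrate: 240.0 + 0.160 = 240.160 Mbps.
Capacity: 256 GB = 2,048,000 Mb.
Recording time: 2,048,000 / 240.160 = 8,528 s ≈ 2.37 hours.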